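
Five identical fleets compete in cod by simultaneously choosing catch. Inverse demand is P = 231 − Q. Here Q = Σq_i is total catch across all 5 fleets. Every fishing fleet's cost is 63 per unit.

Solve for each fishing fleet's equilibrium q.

28

A representative fishing fleet's profit is π_i = q_i(231 − Q) − 63q_i, with Q = q_i + Σ_{j≠i} q_j.
First-order condition: 168 − 2q_i − Σ_{j≠i} q_j = 0.
With identical fishing fleets, set every q_j = q: then 168 − 2q − 4q = 0, i.e. q = 168/6 = 28.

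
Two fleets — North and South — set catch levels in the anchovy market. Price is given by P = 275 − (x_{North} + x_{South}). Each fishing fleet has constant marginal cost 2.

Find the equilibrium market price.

93

Fishing fleet North's profit: π = x_{North}(275 − (x_{North} + x_{South})) − 2x_{North}.
∂π/∂x_{North} = 273 − 2x_{North} − x_{South} = 0, so x_{North} = 136.5 − 0.5x_{South}.
The game is symmetric, so in equilibrium x_{South} = x_{North}: the reaction function gives 1.5x_{North} = 136.5, hence x_{North} = 91.
Equilibrium price: P = 275 − 182 = 93.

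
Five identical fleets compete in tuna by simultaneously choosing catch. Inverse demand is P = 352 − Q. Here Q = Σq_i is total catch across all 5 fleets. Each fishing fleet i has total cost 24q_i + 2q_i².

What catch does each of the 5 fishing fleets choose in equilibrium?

A representative fishing fleet's profit is π_i = q_i(352 − Q) − 24q_i − 2q_i², with Q = q_i + Σ_{j≠i} q_j.
First-order condition: 328 − 6q_i − Σ_{j≠i} q_j = 0.
With identical fishing fleets, set every q_j = q: then 328 − 6q − 4q = 0, i.e. q = 328/10 = 32.8.

32.8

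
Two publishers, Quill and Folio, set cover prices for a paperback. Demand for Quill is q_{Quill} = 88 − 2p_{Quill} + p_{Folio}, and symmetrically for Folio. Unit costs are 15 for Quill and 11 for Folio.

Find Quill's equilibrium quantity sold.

Quill's profit: π = (p_{Quill} − 15)(88 − 2p_{Quill} + p_{Folio}).
∂π/∂p_{Quill} = 118 − 4p_{Quill} + p_{Folio} = 0 ⇒ p_{Quill} = 29.5 + 0.25p_{Folio}.
Similarly p_{Folio} = 27.5 + 0.25p_{Quill}.
Solving the two reaction functions simultaneously: (1 − (0.25)(0.25))p_{Quill} = 29.5 + 0.25·27.5, so 0.9375p_{Quill} = 36.375 and p_{Quill} = 38.8.
Then p_{Folio} = 27.5 + 0.25·38.8 = 37.2.
q_{Quill} = 88 − 2·38.8 + 37.2 = 47.6.

47.6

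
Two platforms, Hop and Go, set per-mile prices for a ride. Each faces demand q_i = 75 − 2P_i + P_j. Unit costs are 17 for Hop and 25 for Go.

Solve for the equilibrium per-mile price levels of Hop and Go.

Hop's profit: π = (P_{Hop} − 17)(75 − 2P_{Hop} + P_{Go}).
∂π/∂P_{Hop} = 109 − 4P_{Hop} + P_{Go} = 0 ⇒ P_{Hop} = 27.25 + 0.25P_{Go}.
Similarly P_{Go} = 31.25 + 0.25P_{Hop}.
Plugging P_{Go} into Hop's best response: P_{Hop} = 27.25 + 0.25(31.25 + 0.25P_{Hop}) ⇒ 0.9375P_{Hop} = 35.0625, so P_{Hop} = 37.4.
Then P_{Go} = 31.25 + 0.25·37.4 = 40.6.

37.4, 40.6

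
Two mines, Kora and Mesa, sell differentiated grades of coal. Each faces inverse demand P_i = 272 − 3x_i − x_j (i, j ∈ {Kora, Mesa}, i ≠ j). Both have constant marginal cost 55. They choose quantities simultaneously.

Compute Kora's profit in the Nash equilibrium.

2883

Mine Kora's profit: π = x_{Kora}(272 − 3x_{Kora} − x_{Mesa}) − 55x_{Kora}.
∂π/∂x_{Kora} = 217 − 6x_{Kora} − x_{Mesa} = 0 ⇒ x_{Kora} = 217/6 − (1/6)x_{Mesa}.
Setting x_{Kora} = x_{Mesa} in the reaction function: x_{Kora} = 217/6 − (1/6)x_{Kora}, so x_{Kora} = (217/6) / (7/6) = 31.
P_{Kora} = 272 − 3·31 − 31 = 148.
Profit = (148 − 55)·31 = 2883.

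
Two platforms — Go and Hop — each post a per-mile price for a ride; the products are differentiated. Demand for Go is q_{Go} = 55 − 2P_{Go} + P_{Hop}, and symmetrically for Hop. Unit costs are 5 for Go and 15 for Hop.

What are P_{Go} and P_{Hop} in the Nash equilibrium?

Go's profit: π = (P_{Go} − 5)(55 − 2P_{Go} + P_{Hop}).
∂π/∂P_{Go} = 65 − 4P_{Go} + P_{Hop} = 0 ⇒ P_{Go} = 16.25 + 0.25P_{Hop}.
Similarly P_{Hop} = 21.25 + 0.25P_{Go}.
Solving the two reaction functions simultaneously: (1 − (0.25)(0.25))P_{Go} = 16.25 + 0.25·21.25, so 0.9375P_{Go} = 21.5625 and P_{Go} = 23.
Then P_{Hop} = 21.25 + 0.25·23 = 27.

23, 27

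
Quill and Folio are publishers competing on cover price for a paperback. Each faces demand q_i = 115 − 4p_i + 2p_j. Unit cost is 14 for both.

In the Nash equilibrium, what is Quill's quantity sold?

58

Quill's profit: π = (p_{Quill} − 14)(115 − 4p_{Quill} + 2p_{Folio}).
∂π/∂p_{Quill} = 171 − 8p_{Quill} + 2p_{Folio} = 0 ⇒ p_{Quill} = 21.375 + 0.25p_{Folio}.
The game is symmetric, so in equilibrium p_{Folio} = p_{Quill}: the reaction function gives 0.75p_{Quill} = 21.375, hence p_{Quill} = 28.5.
q_{Quill} = 115 − 4·28.5 + 2·28.5 = 58.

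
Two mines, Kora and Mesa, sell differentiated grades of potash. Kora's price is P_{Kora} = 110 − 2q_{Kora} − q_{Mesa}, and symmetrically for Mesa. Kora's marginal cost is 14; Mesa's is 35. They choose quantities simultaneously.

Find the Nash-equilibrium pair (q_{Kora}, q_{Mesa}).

20.6, 13.6

Mine Kora's profit: π = q_{Kora}(110 − 2q_{Kora} − q_{Mesa}) − 14q_{Kora}.
∂π/∂q_{Kora} = 96 − 4q_{Kora} − q_{Mesa} = 0 ⇒ q_{Kora} = 24 − 0.25q_{Mesa}.
Similarly q_{Mesa} = 18.75 − 0.25q_{Kora}.
Substituting the second reaction function into the first: q_{Kora} = 24 − 0.25(18.75 − 0.25q_{Kora}), which gives 0.9375q_{Kora} = 19.3125 ⇒ q_{Kora} = 20.6.
Then q_{Mesa} = 18.75 − 0.25·20.6 = 13.6.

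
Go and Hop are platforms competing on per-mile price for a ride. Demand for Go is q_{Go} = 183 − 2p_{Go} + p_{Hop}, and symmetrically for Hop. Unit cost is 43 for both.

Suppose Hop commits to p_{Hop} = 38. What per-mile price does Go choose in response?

Go's profit: π = (p_{Go} − 43)(183 − 2p_{Go} + p_{Hop}).
∂π/∂p_{Go} = 269 − 4p_{Go} + p_{Hop} = 0 ⇒ p_{Go} = 67.25 + 0.25p_{Hop}.
At p_{Hop} = 38: p_{Go} = 67.25 + 0.25·38 = 76.75.

76.75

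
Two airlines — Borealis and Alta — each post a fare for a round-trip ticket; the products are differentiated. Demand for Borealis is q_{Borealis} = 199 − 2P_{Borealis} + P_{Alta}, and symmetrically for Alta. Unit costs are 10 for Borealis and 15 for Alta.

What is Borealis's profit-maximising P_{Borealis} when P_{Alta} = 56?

Borealis's profit: π = (P_{Borealis} − 10)(199 − 2P_{Borealis} + P_{Alta}).
∂π/∂P_{Borealis} = 219 − 4P_{Borealis} + P_{Alta} = 0 ⇒ P_{Borealis} = 54.75 + 0.25P_{Alta}.
At P_{Alta} = 56: P_{Borealis} = 54.75 + 0.25·56 = 68.75.

68.75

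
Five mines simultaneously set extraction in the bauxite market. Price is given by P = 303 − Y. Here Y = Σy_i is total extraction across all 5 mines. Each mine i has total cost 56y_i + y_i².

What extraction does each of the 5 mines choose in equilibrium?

A representative mine's profit is π_i = y_i(303 − Y) − 56y_i − y_i², with Y = y_i + Σ_{j≠i} y_j.
First-order condition: 247 − 4y_i − Σ_{j≠i} y_j = 0.
With identical mines, set every y_j = y: then 247 − 4y − 4y = 0, i.e. y = 247/8 = 30.875.

30.875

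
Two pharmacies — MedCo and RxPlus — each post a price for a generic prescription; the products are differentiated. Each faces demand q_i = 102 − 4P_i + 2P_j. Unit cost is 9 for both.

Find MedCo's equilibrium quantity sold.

56

MedCo's profit: π = (P_{MedCo} − 9)(102 − 4P_{MedCo} + 2P_{RxPlus}).
∂π/∂P_{MedCo} = 138 − 8P_{MedCo} + 2P_{RxPlus} = 0 ⇒ P_{MedCo} = 17.25 + 0.25P_{RxPlus}.
By symmetry P_{RxPlus} = P_{MedCo}; substituting into the reaction function, 0.75P_{MedCo} = 17.25 and P_{MedCo} = 23.
q_{MedCo} = 102 − 4·23 + 2·23 = 56.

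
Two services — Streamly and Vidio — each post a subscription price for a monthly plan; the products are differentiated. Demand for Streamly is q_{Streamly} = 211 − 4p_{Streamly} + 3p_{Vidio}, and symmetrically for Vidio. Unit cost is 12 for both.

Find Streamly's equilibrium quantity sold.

Streamly's profit: π = (p_{Streamly} − 12)(211 − 4p_{Streamly} + 3p_{Vidio}).
∂π/∂p_{Streamly} = 259 − 8p_{Streamly} + 3p_{Vidio} = 0 ⇒ p_{Streamly} = 32.375 + 0.375p_{Vidio}.
The game is symmetric, so in equilibrium p_{Vidio} = p_{Streamly}: the reaction function gives 0.625p_{Streamly} = 32.375, hence p_{Streamly} = 51.8.
q_{Streamly} = 211 − 4·51.8 + 3·51.8 = 159.2.

159.2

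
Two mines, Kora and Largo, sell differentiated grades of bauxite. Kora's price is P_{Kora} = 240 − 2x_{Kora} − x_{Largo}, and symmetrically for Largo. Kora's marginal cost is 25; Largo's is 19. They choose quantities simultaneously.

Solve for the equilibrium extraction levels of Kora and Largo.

Mine Kora's profit: π = x_{Kora}(240 − 2x_{Kora} − x_{Largo}) − 25x_{Kora}.
∂π/∂x_{Kora} = 215 − 4x_{Kora} − x_{Largo} = 0 ⇒ x_{Kora} = 53.75 − 0.25x_{Largo}.
Similarly x_{Largo} = 55.25 − 0.25x_{Kora}.
Plugging x_{Largo} into Kora's best response: x_{Kora} = 53.75 − 0.25(55.25 − 0.25x_{Kora}) ⇒ 0.9375x_{Kora} = 39.9375, so x_{Kora} = 42.6.
Then x_{Largo} = 55.25 − 0.25·42.6 = 44.6.

42.6, 44.6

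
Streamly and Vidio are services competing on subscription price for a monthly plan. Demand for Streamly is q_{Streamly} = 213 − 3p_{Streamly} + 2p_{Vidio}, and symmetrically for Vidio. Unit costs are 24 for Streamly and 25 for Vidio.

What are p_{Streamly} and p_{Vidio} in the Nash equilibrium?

Streamly's profit: π = (p_{Streamly} − 24)(213 − 3p_{Streamly} + 2p_{Vidio}).
∂π/∂p_{Streamly} = 285 − 6p_{Streamly} + 2p_{Vidio} = 0 ⇒ p_{Streamly} = 47.5 + (1/3)p_{Vidio}.
Similarly p_{Vidio} = 48 + (1/3)p_{Streamly}.
Solving the two reaction functions simultaneously: (1 − (1/3)(1/3))p_{Streamly} = 47.5 + (1/3)·48, so (8/9)p_{Streamly} = 63.5 and p_{Streamly} = 71.4375.
Then p_{Vidio} = 48 + (1/3)·71.4375 = 71.8125.

71.4375, 71.8125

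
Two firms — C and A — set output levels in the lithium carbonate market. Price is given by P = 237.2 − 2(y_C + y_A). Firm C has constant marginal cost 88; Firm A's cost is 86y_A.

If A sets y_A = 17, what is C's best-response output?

Firm C's profit: π = y_C(237.2 − 2(y_C + y_A)) − 88y_C.
∂π/∂y_C = 149.2 − 4y_C − 2y_A = 0, so y_C = 37.3 − 0.5y_A.
At y_A = 17: y_C = 37.3 − 0.5·17 = 28.8.

28.8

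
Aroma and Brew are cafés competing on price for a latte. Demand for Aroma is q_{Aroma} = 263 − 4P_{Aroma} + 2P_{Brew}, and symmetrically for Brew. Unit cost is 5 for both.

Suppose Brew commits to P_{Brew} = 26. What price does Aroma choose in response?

41.875

Aroma's profit: π = (P_{Aroma} − 5)(263 − 4P_{Aroma} + 2P_{Brew}).
∂π/∂P_{Aroma} = 283 − 8P_{Aroma} + 2P_{Brew} = 0 ⇒ P_{Aroma} = 35.375 + 0.25P_{Brew}.
At P_{Brew} = 26: P_{Aroma} = 35.375 + 0.25·26 = 41.875.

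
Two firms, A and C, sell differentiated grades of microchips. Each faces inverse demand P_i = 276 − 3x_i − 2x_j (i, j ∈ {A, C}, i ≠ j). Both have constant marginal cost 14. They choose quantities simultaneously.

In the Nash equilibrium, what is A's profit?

3217.6875

Firm A's profit: π = x_A(276 − 3x_A − 2x_C) − 14x_A.
∂π/∂x_A = 262 − 6x_A − 2x_C = 0 ⇒ x_A = 131/3 − (1/3)x_C.
Setting x_A = x_C in the reaction function: x_A = 131/3 − (1/3)x_A, so x_A = (131/3) / (4/3) = 32.75.
P_A = 276 − 3·32.75 − 2·32.75 = 112.25.
Profit = (112.25 − 14)·32.75 = 3217.6875.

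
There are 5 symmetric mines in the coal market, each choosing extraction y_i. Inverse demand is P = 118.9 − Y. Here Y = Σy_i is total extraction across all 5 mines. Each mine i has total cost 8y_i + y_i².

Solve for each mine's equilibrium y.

A representative mine's profit is π_i = y_i(118.9 − Y) − 8y_i − y_i², with Y = y_i + Σ_{j≠i} y_j.
First-order condition: 110.9 − 4y_i − Σ_{j≠i} y_j = 0.
In a symmetric equilibrium every mine chooses the same y, so Σ_{j≠i} y_j = 4y. The condition becomes 110.9 − 8y = 0, giving y = 110.9/8 = 13.8625.

13.8625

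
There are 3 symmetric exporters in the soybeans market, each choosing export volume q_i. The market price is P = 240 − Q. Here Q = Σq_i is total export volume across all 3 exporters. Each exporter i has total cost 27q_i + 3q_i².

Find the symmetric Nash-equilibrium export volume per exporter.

A representative exporter's profit is π_i = q_i(240 − Q) − 27q_i − 3q_i², with Q = q_i + Σ_{j≠i} q_j.
First-order condition: 213 − 8q_i − Σ_{j≠i} q_j = 0.
Imposing symmetry (q_j = q for all j) turns Σ_{j≠i} q_j into 2q, so 213 = 10q and q = 21.3.

21.3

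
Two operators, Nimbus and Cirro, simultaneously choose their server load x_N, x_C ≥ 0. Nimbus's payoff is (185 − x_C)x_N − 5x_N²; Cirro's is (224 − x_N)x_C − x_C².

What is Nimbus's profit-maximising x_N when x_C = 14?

Expanding Nimbus's payoff: 185x_N − x_Cx_N − 5x_N².
∂π/∂x_N = 185 − x_C − 10x_N = 0, so x_N = 18.5 − 0.1x_C.
At x_C = 14: x_N = 18.5 − 0.1·14 = 17.1.

17.1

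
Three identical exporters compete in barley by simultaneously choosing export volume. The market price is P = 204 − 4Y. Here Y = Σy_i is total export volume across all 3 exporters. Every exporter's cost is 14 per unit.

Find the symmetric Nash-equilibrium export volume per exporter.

A representative exporter's profit is π_i = y_i(204 − 4Y) − 14y_i, with Y = y_i + Σ_{j≠i} y_j.
First-order condition: 190 − 8y_i − 4Σ_{j≠i} y_j = 0.
With identical exporters, set every y_j = y: then 190 − 8y − 8y = 0, i.e. y = 190/16 = 11.875.

11.875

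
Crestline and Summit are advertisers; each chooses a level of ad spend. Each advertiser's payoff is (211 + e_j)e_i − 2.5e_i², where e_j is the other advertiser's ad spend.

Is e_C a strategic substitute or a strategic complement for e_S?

Crestline's payoff is (211 + e_S)e_C − 2.5e_C².
∂π/∂e_C = 211 + e_S − 5e_C = 0, so e_C = 42.2 + 0.2e_S.
The best-response slope de_C/de_S = 0.2 > 0: the reaction function is upward-sloping, so the choices are strategic complements.

strategic complements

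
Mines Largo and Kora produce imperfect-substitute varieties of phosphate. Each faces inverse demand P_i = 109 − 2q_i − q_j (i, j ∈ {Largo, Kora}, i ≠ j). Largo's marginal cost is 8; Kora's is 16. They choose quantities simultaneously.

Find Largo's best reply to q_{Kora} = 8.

Mine Largo's profit: π = q_{Largo}(109 − 2q_{Largo} − q_{Kora}) − 8q_{Largo}.
∂π/∂q_{Largo} = 101 − 4q_{Largo} − q_{Kora} = 0 ⇒ q_{Largo} = 25.25 − 0.25q_{Kora}.
At q_{Kora} = 8: q_{Largo} = 25.25 − 0.25·8 = 23.25.

23.25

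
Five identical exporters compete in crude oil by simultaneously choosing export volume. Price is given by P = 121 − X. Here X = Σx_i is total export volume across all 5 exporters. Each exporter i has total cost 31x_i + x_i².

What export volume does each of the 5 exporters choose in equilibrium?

A representative exporter's profit is π_i = x_i(121 − X) − 31x_i − x_i², with X = x_i + Σ_{j≠i} x_j.
First-order condition: 90 − 4x_i − Σ_{j≠i} x_j = 0.
Imposing symmetry (x_j = x for all j) turns Σ_{j≠i} x_j into 4x, so 90 = 8x and x = 11.25.

11.25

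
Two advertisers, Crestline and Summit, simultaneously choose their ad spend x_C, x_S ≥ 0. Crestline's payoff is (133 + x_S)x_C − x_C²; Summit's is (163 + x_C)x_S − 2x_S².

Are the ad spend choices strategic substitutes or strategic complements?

strategic complements

Expanding Crestline's payoff: 133x_C + x_Sx_C − x_C².
∂π/∂x_C = 133 + x_S − 2x_C = 0, so x_C = 66.5 + 0.5x_S.
The best-response slope dx_C/dx_S = 0.5 > 0: the reaction function is upward-sloping, so the choices are strategic complements.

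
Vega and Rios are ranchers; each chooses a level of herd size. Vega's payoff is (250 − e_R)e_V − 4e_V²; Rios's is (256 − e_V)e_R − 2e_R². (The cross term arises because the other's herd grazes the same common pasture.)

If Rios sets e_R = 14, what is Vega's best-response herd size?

29.5

Expanding Vega's payoff: 250e_V − e_Re_V − 4e_V².
∂π/∂e_V = 250 − e_R − 8e_V = 0, so e_V = 31.25 − 0.125e_R.
At e_R = 14: e_V = 31.25 − 0.125·14 = 29.5.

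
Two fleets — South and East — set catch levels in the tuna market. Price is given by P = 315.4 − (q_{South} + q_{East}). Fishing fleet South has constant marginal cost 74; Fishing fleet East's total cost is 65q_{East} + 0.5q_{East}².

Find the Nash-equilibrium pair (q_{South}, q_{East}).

Fishing fleet South's profit: π = q_{South}(315.4 − (q_{South} + q_{East})) − 74q_{South}.
∂π/∂q_{South} = 241.4 − 2q_{South} − q_{East} = 0, so q_{South} = 120.7 − 0.5q_{East}.
For East: ∂π/∂q_{East} = 250.4 − 3q_{East} − q_{South} = 0 ⇒ q_{East} = 1252/15 − (1/3)q_{South}.
Substituting the second reaction function into the first: q_{South} = 120.7 − 0.5(1252/15 − (1/3)q_{South}), which gives (5/6)q_{South} = 2369/30 ⇒ q_{South} = 94.76.
Then q_{East} = 1252/15 − (1/3)·94.76 = 51.88.

94.76, 51.88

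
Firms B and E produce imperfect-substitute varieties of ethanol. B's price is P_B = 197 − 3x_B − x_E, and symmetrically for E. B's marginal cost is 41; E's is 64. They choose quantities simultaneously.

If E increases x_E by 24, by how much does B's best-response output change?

Firm B's profit: π = x_B(197 − 3x_B − x_E) − 41x_B.
∂π/∂x_B = 156 − 6x_B − x_E = 0 ⇒ x_B = 26 − (1/6)x_E.
The reaction-function slope is −1/6, so a 24-unit rise in x_E moves x_B by −1/6 × 24 = −4. B's best response falls — the actions are strategic substitutes.

-4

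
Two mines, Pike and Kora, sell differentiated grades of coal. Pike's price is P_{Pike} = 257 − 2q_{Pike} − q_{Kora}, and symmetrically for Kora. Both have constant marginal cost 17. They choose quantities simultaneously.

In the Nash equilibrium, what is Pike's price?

Mine Pike's profit: π = q_{Pike}(257 − 2q_{Pike} − q_{Kora}) − 17q_{Pike}.
∂π/∂q_{Pike} = 240 − 4q_{Pike} − q_{Kora} = 0 ⇒ q_{Pike} = 60 − 0.25q_{Kora}.
Setting q_{Pike} = q_{Kora} in the reaction function: q_{Pike} = 60 − 0.25q_{Pike}, so q_{Pike} = 60 / 1.25 = 48.
P_{Pike} = 257 − 2·48 − 48 = 113.

113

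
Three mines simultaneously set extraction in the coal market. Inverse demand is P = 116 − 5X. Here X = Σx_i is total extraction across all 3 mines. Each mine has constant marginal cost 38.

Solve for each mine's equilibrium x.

3.9

A representative mine's profit is π_i = x_i(116 − 5X) − 38x_i, with X = x_i + Σ_{j≠i} x_j.
First-order condition: 78 − 10x_i − 5Σ_{j≠i} x_j = 0.
With identical mines, set every x_j = x: then 78 − 10x − 10x = 0, i.e. x = 78/20 = 3.9.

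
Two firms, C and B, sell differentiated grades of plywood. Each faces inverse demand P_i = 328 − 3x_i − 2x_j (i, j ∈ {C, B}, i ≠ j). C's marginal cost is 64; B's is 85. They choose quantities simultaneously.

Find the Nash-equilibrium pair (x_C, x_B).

Firm C's profit: π = x_C(328 − 3x_C − 2x_B) − 64x_C.
∂π/∂x_C = 264 − 6x_C − 2x_B = 0 ⇒ x_C = 44 − (1/3)x_B.
Similarly x_B = 40.5 − (1/3)x_C.
Substituting the second reaction function into the first: x_C = 44 − (1/3)(40.5 − (1/3)x_C), which gives (8/9)x_C = 30.5 ⇒ x_C = 34.3125.
Then x_B = 40.5 − (1/3)·34.3125 = 29.0625.

34.3125, 29.0625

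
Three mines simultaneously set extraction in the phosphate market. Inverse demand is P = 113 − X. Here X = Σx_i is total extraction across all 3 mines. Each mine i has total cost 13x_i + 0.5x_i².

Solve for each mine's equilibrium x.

20

A representative mine's profit is π_i = x_i(113 − X) − 13x_i − 0.5x_i², with X = x_i + Σ_{j≠i} x_j.
First-order condition: 100 − 3x_i − Σ_{j≠i} x_j = 0.
In a symmetric equilibrium every mine chooses the same x, so Σ_{j≠i} x_j = 2x. The condition becomes 100 − 5x = 0, giving x = 100/5 = 20.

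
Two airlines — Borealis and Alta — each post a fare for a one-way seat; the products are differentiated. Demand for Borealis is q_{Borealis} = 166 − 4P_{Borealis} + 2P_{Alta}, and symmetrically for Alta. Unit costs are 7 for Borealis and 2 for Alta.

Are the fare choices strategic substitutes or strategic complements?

strategic complements

Borealis's profit: π = (P_{Borealis} − 7)(166 − 4P_{Borealis} + 2P_{Alta}).
∂π/∂P_{Borealis} = 194 − 8P_{Borealis} + 2P_{Alta} = 0 ⇒ P_{Borealis} = 24.25 + 0.25P_{Alta}.
The best-response slope dP_{Borealis}/dP_{Alta} = 0.25 > 0: the reaction function is upward-sloping, so the choices are strategic complements.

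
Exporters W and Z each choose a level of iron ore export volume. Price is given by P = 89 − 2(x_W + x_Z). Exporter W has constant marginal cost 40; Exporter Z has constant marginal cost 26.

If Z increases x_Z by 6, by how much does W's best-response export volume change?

Exporter W's profit: π = x_W(89 − 2(x_W + x_Z)) − 40x_W.
∂π/∂x_W = 49 − 4x_W − 2x_Z = 0, so x_W = 12.25 − 0.5x_Z.
The reaction-function slope is −0.5, so a 6-unit rise in x_Z moves x_W by −0.5 × 6 = −3. W's best response falls — the actions are strategic substitutes.

-3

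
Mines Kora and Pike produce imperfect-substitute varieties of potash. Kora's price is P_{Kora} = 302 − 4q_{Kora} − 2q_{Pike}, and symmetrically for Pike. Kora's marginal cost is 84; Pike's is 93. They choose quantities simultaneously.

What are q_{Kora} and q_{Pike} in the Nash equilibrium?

22.1, 20.6

Mine Kora's profit: π = q_{Kora}(302 − 4q_{Kora} − 2q_{Pike}) − 84q_{Kora}.
∂π/∂q_{Kora} = 218 − 8q_{Kora} − 2q_{Pike} = 0 ⇒ q_{Kora} = 27.25 − 0.25q_{Pike}.
Similarly q_{Pike} = 26.125 − 0.25q_{Kora}.
Substituting the second reaction function into the first: q_{Kora} = 27.25 − 0.25(26.125 − 0.25q_{Kora}), which gives 0.9375q_{Kora} = 663/32 ⇒ q_{Kora} = 22.1.
Then q_{Pike} = 26.125 − 0.25·22.1 = 20.6.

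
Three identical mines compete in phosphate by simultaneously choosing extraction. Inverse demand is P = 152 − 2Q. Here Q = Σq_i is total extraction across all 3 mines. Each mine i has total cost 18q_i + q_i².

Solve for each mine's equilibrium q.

A representative mine's profit is π_i = q_i(152 − 2Q) − 18q_i − q_i², with Q = q_i + Σ_{j≠i} q_j.
First-order condition: 134 − 6q_i − 2Σ_{j≠i} q_j = 0.
Imposing symmetry (q_j = q for all j) turns Σ_{j≠i} q_j into 2q, so 134 = 10q and q = 13.4.

13.4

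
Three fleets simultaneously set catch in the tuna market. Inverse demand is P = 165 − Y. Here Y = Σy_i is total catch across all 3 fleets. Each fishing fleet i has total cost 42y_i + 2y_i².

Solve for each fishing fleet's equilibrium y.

15.375

A representative fishing fleet's profit is π_i = y_i(165 − Y) − 42y_i − 2y_i², with Y = y_i + Σ_{j≠i} y_j.
First-order condition: 123 − 6y_i − Σ_{j≠i} y_j = 0.
Imposing symmetry (y_j = y for all j) turns Σ_{j≠i} y_j into 2y, so 123 = 8y and y = 15.375.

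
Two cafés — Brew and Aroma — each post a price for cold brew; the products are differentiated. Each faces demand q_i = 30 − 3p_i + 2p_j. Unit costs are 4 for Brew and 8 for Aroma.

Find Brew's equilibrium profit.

157.6875

Brew's profit: π = (p_{Brew} − 4)(30 − 3p_{Brew} + 2p_{Aroma}).
∂π/∂p_{Brew} = 42 − 6p_{Brew} + 2p_{Aroma} = 0 ⇒ p_{Brew} = 7 + (1/3)p_{Aroma}.
Similarly p_{Aroma} = 9 + (1/3)p_{Brew}.
Substituting the second reaction function into the first: p_{Brew} = 7 + (1/3)(9 + (1/3)p_{Brew}), which gives (8/9)p_{Brew} = 10 ⇒ p_{Brew} = 11.25.
Then p_{Aroma} = 9 + (1/3)·11.25 = 12.75.
q_{Brew} = 30 − 3·11.25 + 2·12.75 = 21.75.
Profit = (11.25 − 4)·21.75 = 157.6875.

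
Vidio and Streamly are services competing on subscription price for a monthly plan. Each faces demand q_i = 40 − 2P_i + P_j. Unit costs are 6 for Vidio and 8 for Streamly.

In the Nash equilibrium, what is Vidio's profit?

269.12

Vidio's profit: π = (P_{Vidio} − 6)(40 − 2P_{Vidio} + P_{Streamly}).
∂π/∂P_{Vidio} = 52 − 4P_{Vidio} + P_{Streamly} = 0 ⇒ P_{Vidio} = 13 + 0.25P_{Streamly}.
Similarly P_{Streamly} = 14 + 0.25P_{Vidio}.
Plugging P_{Streamly} into Vidio's best response: P_{Vidio} = 13 + 0.25(14 + 0.25P_{Vidio}) ⇒ 0.9375P_{Vidio} = 16.5, so P_{Vidio} = 17.6.
Then P_{Streamly} = 14 + 0.25·17.6 = 18.4.
q_{Vidio} = 40 − 2·17.6 + 18.4 = 23.2.
Profit = (17.6 − 6)·23.2 = 269.12.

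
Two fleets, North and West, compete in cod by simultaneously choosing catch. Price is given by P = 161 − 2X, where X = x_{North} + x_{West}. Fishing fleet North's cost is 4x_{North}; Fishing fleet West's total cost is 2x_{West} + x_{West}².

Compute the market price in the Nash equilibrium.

Fishing fleet North's profit: π = x_{North}(161 − 2(x_{North} + x_{West})) − 4x_{North}.
∂π/∂x_{North} = 157 − 4x_{North} − 2x_{West} = 0, so x_{North} = 39.25 − 0.5x_{West}.
For West: ∂π/∂x_{West} = 159 − 6x_{West} − 2x_{North} = 0 ⇒ x_{West} = 26.5 − (1/3)x_{North}.
Substituting the second reaction function into the first: x_{North} = 39.25 − 0.5(26.5 − (1/3)x_{North}), which gives (5/6)x_{North} = 26 ⇒ x_{North} = 31.2.
Then x_{West} = 26.5 − (1/3)·31.2 = 16.1.
Equilibrium price: P = 161 − 2·47.3 = 66.4.

66.4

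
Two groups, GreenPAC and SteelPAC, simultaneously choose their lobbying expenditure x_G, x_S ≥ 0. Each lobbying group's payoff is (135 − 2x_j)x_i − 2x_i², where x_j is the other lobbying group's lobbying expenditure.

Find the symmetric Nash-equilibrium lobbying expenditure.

GreenPAC's payoff is (135 − 2x_S)x_G − 2x_G².
∂π/∂x_G = 135 − 2x_S − 4x_G = 0, so x_G = 33.75 − 0.5x_S.
By symmetry x_S = x_G; substituting into the reaction function, 1.5x_G = 33.75 and x_G = 22.5.

22.5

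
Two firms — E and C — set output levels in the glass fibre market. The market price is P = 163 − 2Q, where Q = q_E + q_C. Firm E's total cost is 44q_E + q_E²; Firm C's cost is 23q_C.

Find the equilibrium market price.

83.2

Firm E's profit: π = q_E(163 − 2(q_E + q_C)) − 44q_E − q_E².
∂π/∂q_E = 119 − 6q_E − 2q_C = 0, so q_E = 119/6 − (1/3)q_C.
For C: ∂π/∂q_C = 140 − 4q_C − 2q_E = 0 ⇒ q_C = 35 − 0.5q_E.
Substituting the second reaction function into the first: q_E = 119/6 − (1/3)(35 − 0.5q_E), which gives (5/6)q_E = 49/6 ⇒ q_E = 9.8.
Then q_C = 35 − 0.5·9.8 = 30.1.
Equilibrium price: P = 163 − 2·39.9 = 83.2.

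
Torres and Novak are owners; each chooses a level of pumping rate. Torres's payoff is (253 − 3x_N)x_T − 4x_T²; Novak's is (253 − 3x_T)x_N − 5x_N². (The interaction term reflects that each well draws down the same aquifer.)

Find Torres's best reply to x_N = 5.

Expanding Torres's payoff: 253x_T − 3x_Nx_T − 4x_T².
∂π/∂x_T = 253 − 3x_N − 8x_T = 0, so x_T = 31.625 − 0.375x_N.
At x_N = 5: x_T = 31.625 − 0.375·5 = 29.75.

29.75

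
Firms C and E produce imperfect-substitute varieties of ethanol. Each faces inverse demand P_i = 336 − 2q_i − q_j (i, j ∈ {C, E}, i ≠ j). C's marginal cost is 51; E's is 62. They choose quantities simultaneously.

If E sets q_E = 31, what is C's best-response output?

63.5

Firm C's profit: π = q_C(336 − 2q_C − q_E) − 51q_C.
∂π/∂q_C = 285 − 4q_C − q_E = 0 ⇒ q_C = 71.25 − 0.25q_E.
At q_E = 31: q_C = 71.25 − 0.25·31 = 63.5.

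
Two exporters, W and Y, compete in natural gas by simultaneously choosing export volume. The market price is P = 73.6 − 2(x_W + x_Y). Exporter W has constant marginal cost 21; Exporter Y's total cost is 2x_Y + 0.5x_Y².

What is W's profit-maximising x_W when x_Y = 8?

9.15

Exporter W's profit: π = x_W(73.6 − 2(x_W + x_Y)) − 21x_W.
∂π/∂x_W = 52.6 − 4x_W − 2x_Y = 0, so x_W = 13.15 − 0.5x_Y.
At x_Y = 8: x_W = 13.15 − 0.5·8 = 9.15.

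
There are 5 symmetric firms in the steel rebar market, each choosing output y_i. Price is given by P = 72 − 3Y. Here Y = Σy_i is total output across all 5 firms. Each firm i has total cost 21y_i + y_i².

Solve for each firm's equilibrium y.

A representative firm's profit is π_i = y_i(72 − 3Y) − 21y_i − y_i², with Y = y_i + Σ_{j≠i} y_j.
First-order condition: 51 − 8y_i − 3Σ_{j≠i} y_j = 0.
Imposing symmetry (y_j = y for all j) turns Σ_{j≠i} y_j into 4y, so 51 = 20y and y = 2.55.

2.55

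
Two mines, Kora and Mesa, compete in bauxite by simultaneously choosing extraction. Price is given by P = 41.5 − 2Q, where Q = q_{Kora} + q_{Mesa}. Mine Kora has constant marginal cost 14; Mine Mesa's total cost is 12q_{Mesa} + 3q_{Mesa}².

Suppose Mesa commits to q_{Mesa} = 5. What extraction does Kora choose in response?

Mine Kora's profit: π = q_{Kora}(41.5 − 2(q_{Kora} + q_{Mesa})) − 14q_{Kora}.
∂π/∂q_{Kora} = 27.5 − 4q_{Kora} − 2q_{Mesa} = 0, so q_{Kora} = 6.875 − 0.5q_{Mesa}.
At q_{Mesa} = 5: q_{Kora} = 6.875 − 0.5·5 = 4.375.

4.375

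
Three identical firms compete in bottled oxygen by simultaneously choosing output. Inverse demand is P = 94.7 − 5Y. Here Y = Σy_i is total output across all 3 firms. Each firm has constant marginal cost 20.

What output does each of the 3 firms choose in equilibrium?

3.735

A representative firm's profit is π_i = y_i(94.7 − 5Y) − 20y_i, with Y = y_i + Σ_{j≠i} y_j.
First-order condition: 74.7 − 10y_i − 5Σ_{j≠i} y_j = 0.
With identical firms, set every y_j = y: then 74.7 − 10y − 10y = 0, i.e. y = 74.7/20 = 3.735.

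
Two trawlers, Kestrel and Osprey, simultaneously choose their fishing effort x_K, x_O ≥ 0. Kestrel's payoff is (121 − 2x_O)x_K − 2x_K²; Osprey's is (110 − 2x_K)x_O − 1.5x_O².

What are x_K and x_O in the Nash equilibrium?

Expanding Kestrel's payoff: 121x_K − 2x_Ox_K − 2x_K².
∂π/∂x_K = 121 − 2x_O − 4x_K = 0, so x_K = 30.25 − 0.5x_O.
Likewise for Osprey: x_O = 110/3 − (2/3)x_K.
Plugging x_O into Kestrel's best response: x_K = 30.25 − 0.5(110/3 − (2/3)x_K) ⇒ (2/3)x_K = 143/12, so x_K = 17.875.
Then x_O = 110/3 − (2/3)·17.875 = 24.75.

17.875, 24.75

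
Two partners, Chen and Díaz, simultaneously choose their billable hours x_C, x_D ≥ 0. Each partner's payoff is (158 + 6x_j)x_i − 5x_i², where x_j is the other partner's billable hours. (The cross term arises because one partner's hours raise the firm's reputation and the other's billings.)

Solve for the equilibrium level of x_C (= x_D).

39.5

Chen's payoff is (158 + 6x_D)x_C − 5x_C².
∂π/∂x_C = 158 + 6x_D − 10x_C = 0, so x_C = 15.8 + 0.6x_D.
The game is symmetric, so in equilibrium x_D = x_C: the reaction function gives 0.4x_C = 15.8, hence x_C = 39.5.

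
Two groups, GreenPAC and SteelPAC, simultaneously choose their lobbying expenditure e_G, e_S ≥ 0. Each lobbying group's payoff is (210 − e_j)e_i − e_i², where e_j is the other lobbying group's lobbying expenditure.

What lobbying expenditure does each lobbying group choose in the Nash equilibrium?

GreenPAC's payoff is (210 − e_S)e_G − e_G².
∂π/∂e_G = 210 − e_S − 2e_G = 0, so e_G = 105 − 0.5e_S.
By symmetry e_S = e_G; substituting into the reaction function, 1.5e_G = 105 and e_G = 70.

70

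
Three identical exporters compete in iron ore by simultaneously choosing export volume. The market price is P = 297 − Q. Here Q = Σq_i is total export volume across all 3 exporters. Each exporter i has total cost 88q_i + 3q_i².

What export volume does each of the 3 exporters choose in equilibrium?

20.9

A representative exporter's profit is π_i = q_i(297 − Q) − 88q_i − 3q_i², with Q = q_i + Σ_{j≠i} q_j.
First-order condition: 209 − 8q_i − Σ_{j≠i} q_j = 0.
In a symmetric equilibrium every exporter chooses the same q, so Σ_{j≠i} q_j = 2q. The condition becomes 209 − 10q = 0, giving q = 209/10 = 20.9.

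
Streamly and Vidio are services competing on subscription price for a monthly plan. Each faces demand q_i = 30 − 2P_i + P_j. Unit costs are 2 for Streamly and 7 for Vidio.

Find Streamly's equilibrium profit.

Streamly's profit: π = (P_{Streamly} − 2)(30 − 2P_{Streamly} + P_{Vidio}).
∂π/∂P_{Streamly} = 34 − 4P_{Streamly} + P_{Vidio} = 0 ⇒ P_{Streamly} = 8.5 + 0.25P_{Vidio}.
Similarly P_{Vidio} = 11 + 0.25P_{Streamly}.
Plugging P_{Vidio} into Streamly's best response: P_{Streamly} = 8.5 + 0.25(11 + 0.25P_{Streamly}) ⇒ 0.9375P_{Streamly} = 11.25, so P_{Streamly} = 12.
Then P_{Vidio} = 11 + 0.25·12 = 14.
q_{Streamly} = 30 − 2·12 + 14 = 20.
Profit = (12 − 2)·20 = 200.

200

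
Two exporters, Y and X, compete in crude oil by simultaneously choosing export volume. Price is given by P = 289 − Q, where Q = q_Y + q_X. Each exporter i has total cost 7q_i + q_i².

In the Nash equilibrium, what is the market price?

Exporter Y's profit: π = q_Y(289 − (q_Y + q_X)) − 7q_Y − q_Y².
∂π/∂q_Y = 282 − 4q_Y − q_X = 0, so q_Y = 70.5 − 0.25q_X.
By symmetry q_X = q_Y; substituting into the reaction function, 1.25q_Y = 70.5 and q_Y = 56.4.
Equilibrium price: P = 289 − 112.8 = 176.2.

176.2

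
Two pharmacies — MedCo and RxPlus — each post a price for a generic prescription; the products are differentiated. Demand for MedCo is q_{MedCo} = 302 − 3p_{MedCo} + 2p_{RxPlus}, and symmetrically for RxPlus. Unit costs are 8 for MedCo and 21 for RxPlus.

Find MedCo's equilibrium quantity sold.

227.8125

MedCo's profit: π = (p_{MedCo} − 8)(302 − 3p_{MedCo} + 2p_{RxPlus}).
∂π/∂p_{MedCo} = 326 − 6p_{MedCo} + 2p_{RxPlus} = 0 ⇒ p_{MedCo} = 163/3 + (1/3)p_{RxPlus}.
Similarly p_{RxPlus} = 365/6 + (1/3)p_{MedCo}.
Substituting the second reaction function into the first: p_{MedCo} = 163/3 + (1/3)(365/6 + (1/3)p_{MedCo}), which gives (8/9)p_{MedCo} = 1343/18 ⇒ p_{MedCo} = 83.9375.
Then p_{RxPlus} = 365/6 + (1/3)·83.9375 = 88.8125.
q_{MedCo} = 302 − 3·83.9375 + 2·88.8125 = 227.8125.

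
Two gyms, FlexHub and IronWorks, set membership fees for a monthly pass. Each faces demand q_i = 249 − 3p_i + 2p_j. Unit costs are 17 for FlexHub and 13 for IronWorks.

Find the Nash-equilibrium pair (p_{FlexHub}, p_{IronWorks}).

FlexHub's profit: π = (p_{FlexHub} − 17)(249 − 3p_{FlexHub} + 2p_{IronWorks}).
∂π/∂p_{FlexHub} = 300 − 6p_{FlexHub} + 2p_{IronWorks} = 0 ⇒ p_{FlexHub} = 50 + (1/3)p_{IronWorks}.
Similarly p_{IronWorks} = 48 + (1/3)p_{FlexHub}.
Solving the two reaction functions simultaneously: (1 − (1/3)(1/3))p_{FlexHub} = 50 + (1/3)·48, so (8/9)p_{FlexHub} = 66 and p_{FlexHub} = 74.25.
Then p_{IronWorks} = 48 + (1/3)·74.25 = 72.75.

74.25, 72.75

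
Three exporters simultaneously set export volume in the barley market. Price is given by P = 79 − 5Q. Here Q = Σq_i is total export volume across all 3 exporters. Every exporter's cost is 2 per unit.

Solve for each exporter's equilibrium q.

A representative exporter's profit is π_i = q_i(79 − 5Q) − 2q_i, with Q = q_i + Σ_{j≠i} q_j.
First-order condition: 77 − 10q_i − 5Σ_{j≠i} q_j = 0.
With identical exporters, set every q_j = q: then 77 − 10q − 10q = 0, i.e. q = 77/20 = 3.85.

3.85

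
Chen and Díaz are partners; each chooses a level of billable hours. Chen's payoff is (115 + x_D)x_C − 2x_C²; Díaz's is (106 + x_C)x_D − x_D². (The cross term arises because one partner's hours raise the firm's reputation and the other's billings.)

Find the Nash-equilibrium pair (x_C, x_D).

48, 77

Expanding Chen's payoff: 115x_C + x_Dx_C − 2x_C².
∂π/∂x_C = 115 + x_D − 4x_C = 0, so x_C = 28.75 + 0.25x_D.
Likewise for Díaz: x_D = 53 + 0.5x_C.
Plugging x_D into Chen's best response: x_C = 28.75 + 0.25(53 + 0.5x_C) ⇒ 0.875x_C = 42, so x_C = 48.
Then x_D = 53 + 0.5·48 = 77.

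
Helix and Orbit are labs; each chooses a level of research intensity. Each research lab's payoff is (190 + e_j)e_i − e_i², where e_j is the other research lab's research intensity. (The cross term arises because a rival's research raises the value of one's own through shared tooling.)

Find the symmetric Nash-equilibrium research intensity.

190

Helix's payoff is (190 + e_O)e_H − e_H².
∂π/∂e_H = 190 + e_O − 2e_H = 0, so e_H = 95 + 0.5e_O.
Setting e_H = e_O in the reaction function: e_H = 95 + 0.5e_H, so e_H = 95 / 0.5 = 190.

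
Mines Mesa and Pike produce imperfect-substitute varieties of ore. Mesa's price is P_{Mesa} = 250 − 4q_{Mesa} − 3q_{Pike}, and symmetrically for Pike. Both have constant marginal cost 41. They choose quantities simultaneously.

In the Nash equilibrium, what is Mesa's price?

117

Mine Mesa's profit: π = q_{Mesa}(250 − 4q_{Mesa} − 3q_{Pike}) − 41q_{Mesa}.
∂π/∂q_{Mesa} = 209 − 8q_{Mesa} − 3q_{Pike} = 0 ⇒ q_{Mesa} = 26.125 − 0.375q_{Pike}.
By symmetry q_{Pike} = q_{Mesa}; substituting into the reaction function, 1.375q_{Mesa} = 26.125 and q_{Mesa} = 19.
P_{Mesa} = 250 − 4·19 − 3·19 = 117.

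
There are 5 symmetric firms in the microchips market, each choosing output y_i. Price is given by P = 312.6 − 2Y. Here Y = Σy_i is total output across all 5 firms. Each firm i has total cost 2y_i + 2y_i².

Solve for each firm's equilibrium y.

A representative firm's profit is π_i = y_i(312.6 − 2Y) − 2y_i − 2y_i², with Y = y_i + Σ_{j≠i} y_j.
First-order condition: 310.6 − 8y_i − 2Σ_{j≠i} y_j = 0.
Imposing symmetry (y_j = y for all j) turns Σ_{j≠i} y_j into 4y, so 310.6 = 16y and y = 19.4125.

19.4125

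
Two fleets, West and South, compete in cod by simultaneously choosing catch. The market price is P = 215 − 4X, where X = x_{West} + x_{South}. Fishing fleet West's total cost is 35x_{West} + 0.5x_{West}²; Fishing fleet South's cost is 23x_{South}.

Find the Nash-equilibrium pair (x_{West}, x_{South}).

12, 18

Fishing fleet West's profit: π = x_{West}(215 − 4(x_{West} + x_{South})) − 35x_{West} − 0.5x_{West}².
∂π/∂x_{West} = 180 − 9x_{West} − 4x_{South} = 0, so x_{West} = 20 − (4/9)x_{South}.
For South: ∂π/∂x_{South} = 192 − 8x_{South} − 4x_{West} = 0 ⇒ x_{South} = 24 − 0.5x_{West}.
Plugging x_{South} into West's best response: x_{West} = 20 − (4/9)(24 − 0.5x_{West}) ⇒ (7/9)x_{West} = 28/3, so x_{West} = 12.
Then x_{South} = 24 − 0.5·12 = 18.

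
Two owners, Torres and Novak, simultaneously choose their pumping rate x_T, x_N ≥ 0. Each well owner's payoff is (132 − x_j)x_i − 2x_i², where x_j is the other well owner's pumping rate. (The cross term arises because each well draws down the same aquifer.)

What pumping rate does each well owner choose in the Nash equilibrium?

Torres's payoff is (132 − x_N)x_T − 2x_T².
∂π/∂x_T = 132 − x_N − 4x_T = 0, so x_T = 33 − 0.25x_N.
The game is symmetric, so in equilibrium x_N = x_T: the reaction function gives 1.25x_T = 33, hence x_T = 26.4.

26.4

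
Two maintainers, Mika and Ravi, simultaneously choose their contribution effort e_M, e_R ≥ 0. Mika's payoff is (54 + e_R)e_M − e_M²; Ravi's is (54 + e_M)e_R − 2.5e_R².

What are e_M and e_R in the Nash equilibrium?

36, 18

Expanding Mika's payoff: 54e_M + e_Re_M − e_M².
∂π/∂e_M = 54 + e_R − 2e_M = 0, so e_M = 27 + 0.5e_R.
Likewise for Ravi: e_R = 10.8 + 0.2e_M.
Substituting the second reaction function into the first: e_M = 27 + 0.5(10.8 + 0.2e_M), which gives 0.9e_M = 32.4 ⇒ e_M = 36.
Then e_R = 10.8 + 0.2·36 = 18.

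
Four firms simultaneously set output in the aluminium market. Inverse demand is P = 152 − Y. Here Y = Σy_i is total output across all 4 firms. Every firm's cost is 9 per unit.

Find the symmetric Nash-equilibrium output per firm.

28.6

A representative firm's profit is π_i = y_i(152 − Y) − 9y_i, with Y = y_i + Σ_{j≠i} y_j.
First-order condition: 143 − 2y_i − Σ_{j≠i} y_j = 0.
Imposing symmetry (y_j = y for all j) turns Σ_{j≠i} y_j into 3y, so 143 = 5y and y = 28.6.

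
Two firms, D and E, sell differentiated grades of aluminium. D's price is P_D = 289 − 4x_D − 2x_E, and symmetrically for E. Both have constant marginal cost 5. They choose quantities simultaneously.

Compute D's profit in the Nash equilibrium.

3226.24

Firm D's profit: π = x_D(289 − 4x_D − 2x_E) − 5x_D.
∂π/∂x_D = 284 − 8x_D − 2x_E = 0 ⇒ x_D = 35.5 − 0.25x_E.
The game is symmetric, so in equilibrium x_E = x_D: the reaction function gives 1.25x_D = 35.5, hence x_D = 28.4.
P_D = 289 − 4·28.4 − 2·28.4 = 118.6.
Profit = (118.6 − 5)·28.4 = 3226.24.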